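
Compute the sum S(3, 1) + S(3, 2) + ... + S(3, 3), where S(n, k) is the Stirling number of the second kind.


By definition, S(n, k) counts partitions of an n-set into exactly k nonempty blocks.
Computing row n = 3 for k = 1..3:
S(3, k): 1, 3, 1
Sum = 5. (This equals Bell_3 since the sum runs over all k.)

5


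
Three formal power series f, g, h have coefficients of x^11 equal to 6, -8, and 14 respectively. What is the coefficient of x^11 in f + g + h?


Series addition is componentwise:
6 + -8 + 14
= 12

12


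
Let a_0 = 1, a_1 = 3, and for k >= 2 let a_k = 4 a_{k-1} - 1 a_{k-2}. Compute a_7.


Iterating the recurrence forward:
a_0 = 1
a_1 = 3
a_2 = 4*3 - 1*1 = 11
a_3 = 4*11 - 1*3 = 41
a_4 = 4*41 - 1*11 = 153
a_5 = 4*153 - 1*41 = 571
a_6 = 4*571 - 1*153 = 2131
a_7 = 4*2131 - 1*571 = 7953
So a_7 = 7953.

7953


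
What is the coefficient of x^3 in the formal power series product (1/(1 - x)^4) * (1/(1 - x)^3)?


Combine the factors: (1/(1 - x)^4) * (1/(1 - x)^3) = 1/(1 - x)^7.
Then use 1/(1 - x)^r = sum_{k>=0} C(k + r - 1, r - 1) x^k with r = 7 and k = 3:
C(9, 6) = 84.

84


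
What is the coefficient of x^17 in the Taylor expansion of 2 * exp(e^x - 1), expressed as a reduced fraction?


exp(e^x - 1) = sum_{k>=0} Bell_k x^k / k!, where Bell_k is the k-th Bell number.
So the coefficient of x^17 is 2 * Bell_17 / 17!.
Computing: Bell_17 = 82864869804 and 17! = 355687428096000, giving
2 * 82864869804/355687428096000 = 255755771/548900352000.

255755771/548900352000


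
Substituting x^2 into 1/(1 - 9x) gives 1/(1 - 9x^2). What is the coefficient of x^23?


Since 1/(1 - 9x^2) only has even powers of x,
the coefficient of x^23 (odd) is 0.

0


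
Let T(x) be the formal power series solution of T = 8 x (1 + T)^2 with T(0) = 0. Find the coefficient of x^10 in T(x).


Apply the Lagrange inversion formula: if T = 8 x * phi(T) with phi(t) = (1 + t)^2, then [x^n] T = 8^n * (1/n) [t^(n-1)] phi(t)^n = 8^n * (1/n) [t^(n-1)] (1 + t)^(2n) = 8^n * (1/n) C(2n, n-1).
Using the identity C(2n, n-1) = C(2n, n) * n / (n+1), the unscaled factor equals C(2n, n) / (n+1) = C_n, the n-th Catalan number.
For n = 10: C_10 = C(20, 10) / 11 = 184756/11 = 16796.
With the 8^10 = 1073741824 factor, the coefficient is 1073741824 * 16796 = 18034567675904.

18034567675904


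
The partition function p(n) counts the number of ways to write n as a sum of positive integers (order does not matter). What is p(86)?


Using the generating function prod_{k>=1} 1/(1-x^k), we compute p(86).
By dynamic programming over parts 1 through 86:
p(86) = 34262962

34262962


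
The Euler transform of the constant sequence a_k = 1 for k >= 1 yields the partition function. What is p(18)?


The Euler transform converts the sequence a_k = 1 into the number of integer partitions.
Using the recurrence or dynamic programming:
p(18) = 385

385


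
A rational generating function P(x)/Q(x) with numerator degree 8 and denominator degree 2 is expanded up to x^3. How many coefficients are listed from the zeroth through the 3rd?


Expanding up to x^3 gives the coefficients for x^0, x^1, ..., x^3.
That is 3 + 1 = 4 coefficients in total.

4


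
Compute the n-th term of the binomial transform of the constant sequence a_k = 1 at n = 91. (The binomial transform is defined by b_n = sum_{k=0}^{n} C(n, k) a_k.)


With a_k = 1 for all k, b_n = sum_{k=0}^{n} C(n, k) = 2^n by the binomial theorem.
For n = 91: 2^91 = 2475880078570760549798248448.

2475880078570760549798248448


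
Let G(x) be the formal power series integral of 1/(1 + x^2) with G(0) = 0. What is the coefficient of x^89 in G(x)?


1/(1 + x^2) = sum_{j>=0} (-1)^j x^(2j). Integrating termwise with G(0) = 0:
G(x) = sum_{j>=0} (-1)^j x^(2j+1) / (2j+1) = arctan(x).
Only odd powers are nonzero. For x^89 write 89 = 2*44 + 1, giving
(-1)^44 / 89 = 1/89 = 1/89.

1/89


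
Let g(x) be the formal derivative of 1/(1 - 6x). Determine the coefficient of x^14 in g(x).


Differentiate termwise: d/dx sum_{k>=0} 6^k x^k = sum_{k>=1} k 6^k x^(k-1) = sum_{j>=0} (j+1) 6^(j+1) x^j.
Equivalently, d/dx [1/(1 - 6x)] = 6/(1 - 6x)^2.
For j = 14: 15 * 6^15 = 15 * 470184984576 = 7052774768640.

7052774768640


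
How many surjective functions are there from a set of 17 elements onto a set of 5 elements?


By inclusion-exclusion on which target elements are missed, the number of surjections from an n-set onto a k-set is
surj(n, k) = sum_{j=0}^{k} (-1)^j C(k, j) (k - j)^n.
Equivalently surj(n, k) = k! * S(n, k), where S(n, k) is the Stirling number of the second kind.
For n = 17, k = 5:
S(17, 5) = 5652751651, so
surj = 5! * 5652751651 = 120 * 5652751651 = 678330198120.

678330198120


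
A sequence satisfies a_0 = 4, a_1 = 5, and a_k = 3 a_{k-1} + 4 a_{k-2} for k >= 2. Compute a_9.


The characteristic equation is t^2 - 3 t - 4 = 0, with roots r_1 = 4 and r_2 = -1 (so c_1 = r_1 + r_2, c_2 = -r_1 r_2 as required).
One can use the closed form a_n = A r_1^n + B r_2^n, but direct iteration is more reliable:
a_0 = 4, a_1 = 5, a_2 = 31, a_3 = 113, a_4 = 463, a_5 = 1841, a_6 = 7375, a_7 = 29489, a_8 = 117967, a_9 = 471857.
So a_9 = 471857.

471857


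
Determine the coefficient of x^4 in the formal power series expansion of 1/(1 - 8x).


The geometric series identity gives 1/(1 - c x) = sum_{k>=0} c^k x^k, so the coefficient of x^k is c^k.
Here c = 8 and k = 4.
Computing: 8^4 = 4096

4096


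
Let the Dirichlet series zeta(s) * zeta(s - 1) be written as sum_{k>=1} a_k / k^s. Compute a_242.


Convolution gives a_k = sum_{d | k} d * 1 = sum_{d | k} d = sigma(k), the sum of positive divisors of k.
For k = 242, the divisors are 1, 2, 11, 22, 121, 242, so
sigma(242) = 1 + 2 + 11 + 22 + 121 + 242 = 399.

399


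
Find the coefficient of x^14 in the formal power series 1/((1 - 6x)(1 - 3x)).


By partial fractions or Cauchy convolution:
The coefficient equals sum_{k=0}^{14} 6^k * 3^(14-k).
= 156723545223

156723545223


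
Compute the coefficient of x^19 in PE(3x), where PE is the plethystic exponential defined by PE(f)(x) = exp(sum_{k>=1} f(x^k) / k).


With f(x) = 3x, the exponent is sum_{k>=1} 3 x^k / k = 3 * (-ln(1 - x)). Exponentiating:
PE(3x) = exp(-3 ln(1 - x)) = 1/(1 - x)^3.
By the negative binomial expansion, [x^n] 1/(1 - x)^3 = C(n + 2, 2).
For n = 19: C(21, 2) = 210.

210


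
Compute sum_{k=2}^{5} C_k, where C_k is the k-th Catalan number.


C_2 through C_5: 2, 5, 14, 42
Sum = 2 + 5 + 14 + 42
= 63

63


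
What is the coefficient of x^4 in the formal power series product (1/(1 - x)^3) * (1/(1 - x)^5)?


Combine the factors: (1/(1 - x)^3) * (1/(1 - x)^5) = 1/(1 - x)^8.
Then use 1/(1 - x)^r = sum_{k>=0} C(k + r - 1, r - 1) x^k with r = 8 and k = 4:
C(11, 7) = 330.

330


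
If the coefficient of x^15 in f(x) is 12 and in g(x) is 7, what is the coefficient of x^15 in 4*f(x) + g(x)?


Scalar multiplication scales coefficients: 4 * 12 = 48.
Then add the g coefficient: 48 + 7
= 55

55


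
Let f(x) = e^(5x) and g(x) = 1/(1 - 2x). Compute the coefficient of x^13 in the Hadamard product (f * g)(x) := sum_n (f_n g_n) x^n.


Expanding: f_k = 5^k/k! (from e^(5x)) and g_k = 2^k (from 1/(1 - 2x)). So the Hadamard coefficient (f * g)_k = 5^k 2^k / k! = (10)^k / k!.
For k = 13: 10^13/13! = 10000000000000/6227020800 = 390625000/243243.

390625000/243243


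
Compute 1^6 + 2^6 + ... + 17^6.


This power sum has a closed form given by Faulhaber's formula
sum_{k=1}^{m} k^p = (1 / (p + 1)) * sum_{j=0}^{p} C(p + 1, j) B_j m^(p + 1 - j),
but for small m direct computation is fastest:
1 + 64 + 729 + 4096 + 15625 + 46656 + 117649 + 262144 + 531441 + 1000000 + 1771561 + 2985984 + 4826809 + 7529536 + 11390625 + 16777216 + 24137569 = 71397705.

71397705


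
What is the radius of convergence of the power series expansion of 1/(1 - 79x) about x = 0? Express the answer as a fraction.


Expanding 1/(1 - 79x) = sum_{k>=0} 79^k x^k, the series converges when |79x| < 1, i.e., |x| < 1/79.
So the radius of convergence is 1/79 = 1/79.

1/79


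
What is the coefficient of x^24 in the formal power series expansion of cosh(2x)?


The Maclaurin series is cosh(t) = sum_{m>=0} t^(2m) / (2m)!, so substituting t = 2x, only even powers of x are nonzero, with coefficient of x^(2m) equal to 2^(2m) / (2m)!.
For x^24 the coefficient is 2^24/24! = 16777216/620448401733239439360000 = 4/147926426347074375.

4/147926426347074375


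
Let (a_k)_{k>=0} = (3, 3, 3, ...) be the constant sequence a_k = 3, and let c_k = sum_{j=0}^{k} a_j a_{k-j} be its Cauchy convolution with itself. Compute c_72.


Since a_j = 3 for all j >= 0, the convolution sum becomes
c_k = sum_{j=0}^{k} 3 * 3 = 9 * (k + 1).
Equivalently, the generating function of (a_k) is 3/(1 - x) and its square is 9/(1 - x)^2 = sum_{k>=0} 9(k + 1) x^k.
For k = 72: 9 * 73 = 657.

657


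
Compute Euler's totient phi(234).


phi(n) counts integers in [1, n] coprime to n. Using the multiplicative formula phi(n) = n * prod_{p | n} (1 - 1/p):
234 = 2 * 3^2 * 13, so
phi(234) = 234 * (1 - 1/2) * (1 - 1/3) * (1 - 1/13) = 72.

72


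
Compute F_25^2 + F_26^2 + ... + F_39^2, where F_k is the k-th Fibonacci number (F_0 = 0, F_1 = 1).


There is a standard identity sum_{k=0}^{N} F_k^2 = F_N * F_{N+1} (proved inductively from the telescoping relation F_k^2 = F_k F_{k+1} - F_{k-1} F_k). Then
sum_{k=25}^{39} F_k^2 = F_39 F_40 - F_24 F_25.
Computing: F_39 = 63245986, F_40 = 102334155, F_24 = 46368, F_25 = 75025.
Sum = 63245986 * 102334155 - 46368 * 75025 = 6472221055692630.

6472221055692630


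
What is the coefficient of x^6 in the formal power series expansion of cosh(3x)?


The Maclaurin series is cosh(t) = sum_{m>=0} t^(2m) / (2m)!, so substituting t = 3x, only even powers of x are nonzero, with coefficient of x^(2m) equal to 3^(2m) / (2m)!.
For x^6 the coefficient is 3^6/6! = 729/720 = 81/80.

81/80


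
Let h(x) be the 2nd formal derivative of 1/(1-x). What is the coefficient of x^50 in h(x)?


Differentiating 2 times: d^2/dx^2 [1/(1-x)] = 2!/(1-x)^3.
The expansion 1/(1-x)^3 = sum_{k>=0} C(k+2, 2) x^k, so the coefficient of x^n in 2!/(1-x)^3 is 2! * C(n+2, 2).
For n = 50: 2 * C(52, 2) = 2 * 1326 = 2652

2652


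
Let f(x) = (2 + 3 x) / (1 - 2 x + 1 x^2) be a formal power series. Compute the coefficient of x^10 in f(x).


Write f(x) = sum_{k>=0} a_k x^k. Multiplying both sides by 1 - 2 x + 1 x^2 gives
(1 - 2 x + 1 x^2) sum_{k>=0} a_k x^k = 2 + 3 x.
Matching coefficients:
 x^0: a_0 = 2
 x^1: a_1 - 2 a_0 = 3  =>  a_1 = 2*2 + 3 = 7
 x^k (k >= 2): a_k = 2 a_{k-1} - 1 a_{k-2}.
Iterating: a_2 = 12, a_3 = 17, a_4 = 22, a_5 = 27, a_6 = 32, a_7 = 37, a_8 = 42, a_9 = 47, a_10 = 52.
So the coefficient of x^10 is 52.

52


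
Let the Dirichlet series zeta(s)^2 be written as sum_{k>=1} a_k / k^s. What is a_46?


The Dirichlet convolution of the constant function 1 with itself gives (1 * 1)(k) = sum_{d | k} 1 = d(k), the number of positive divisors of k.
Since zeta(s) = sum_{k>=1} 1/k^s, we have zeta(s)^2 = sum_{k>=1} d(k)/k^s, so a_k = d(k).
For k = 46: the divisors are 1, 2, 23, 46.
Count = 4.

4


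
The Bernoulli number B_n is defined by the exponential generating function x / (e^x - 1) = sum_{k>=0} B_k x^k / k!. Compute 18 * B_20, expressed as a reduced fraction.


Bernoulli numbers can also be computed recursively via B_0 = 1 and sum_{j=0}^{m} C(m+1, j) B_j = 0 for m >= 1. Odd-index Bernoulli numbers vanish for k >= 3.
Computing B_20 = -174611/330, so 18 * B_20 = 18 * -174611/330 = -523833/55.

-523833/55


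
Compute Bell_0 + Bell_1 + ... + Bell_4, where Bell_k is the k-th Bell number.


Recall Bell_k counts set partitions of a k-set (with Bell_0 = 1 by convention).
Bell_0 through Bell_4: 1, 1, 2, 5, 15
Sum = 1 + 1 + 2 + 5 + 15 = 24.

24


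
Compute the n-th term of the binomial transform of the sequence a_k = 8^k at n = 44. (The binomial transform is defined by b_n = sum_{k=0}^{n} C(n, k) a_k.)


With a_k = 8^k, b_n = sum_{k=0}^{n} C(n, k) 8^k = (1 + 8)^n by the binomial theorem.
For n = 44: (1 + 8)^44 = 9^44 = 969773729787523602876821942164080815560161.

969773729787523602876821942164080815560161


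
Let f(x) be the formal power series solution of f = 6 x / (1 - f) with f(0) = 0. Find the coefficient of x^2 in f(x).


Apply Lagrange inversion: f = 6 x * phi(f) with phi(t) = 1/(1 - t), so
[x^n] f = 6^n * (1/n) [t^(n-1)] phi(t)^n = 6^n * (1/n) [t^(n-1)] (1 - t)^(-n) = 6^n * (1/n) C(2n - 2, n - 1) = 6^n * C_{n-1}.
For n = 2: C_1 = C(2, 1) / 2 = 2/2 = 1.
With the 6^2 = 36 factor, the coefficient is 36 * 1 = 36.

36


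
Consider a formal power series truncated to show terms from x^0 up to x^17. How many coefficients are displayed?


From x^0 to x^17 inclusive, the count is 17 - 0 + 1 = 18.

18


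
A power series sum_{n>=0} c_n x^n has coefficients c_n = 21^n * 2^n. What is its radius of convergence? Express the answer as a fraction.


By the root test (Cauchy-Hadamard), the radius is R = 1 / limsup_n |c_n|^(1/n).
Here |c_n|^(1/n) = (21^n * 2^n)^(1/n) = 21 * 2 = 42 for all n.
So R = 1/42 = 1/42.

1/42


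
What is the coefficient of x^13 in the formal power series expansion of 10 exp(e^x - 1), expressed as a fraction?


exp(e^x - 1) is the exponential generating function for the Bell numbers Bell_k: exp(e^x - 1) = sum_{k>=0} Bell_k x^k / k!.
So the coefficient of x^13 in 10 exp(e^x - 1) is 10 Bell_13 / 13!.
Computing: Bell_13 = 27644437 and 13! = 6227020800, giving
10 * 27644437/6227020800 = 27644437/622702080.

27644437/622702080


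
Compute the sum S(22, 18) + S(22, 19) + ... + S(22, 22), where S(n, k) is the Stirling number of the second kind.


By definition, S(n, k) counts partitions of an n-set into exactly k nonempty blocks.
Computing row n = 22 for k = 18..22:
S(22, k): 53374629, 1389850, 23485, 231, 1
Sum = 54788196.

54788196


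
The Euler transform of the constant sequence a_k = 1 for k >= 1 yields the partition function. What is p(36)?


The Euler transform converts the sequence a_k = 1 into the number of integer partitions.
Using the recurrence or dynamic programming:
p(36) = 17977

17977


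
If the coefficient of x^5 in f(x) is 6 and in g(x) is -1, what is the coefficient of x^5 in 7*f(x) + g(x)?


Scalar multiplication scales coefficients: 7 * 6 = 42.
Then add the g coefficient: 42 + -1
= 41

41


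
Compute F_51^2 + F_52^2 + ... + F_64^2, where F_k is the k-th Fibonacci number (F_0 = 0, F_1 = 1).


There is a standard identity sum_{k=0}^{N} F_k^2 = F_N * F_{N+1} (proved inductively from the telescoping relation F_k^2 = F_k F_{k+1} - F_{k-1} F_k). Then
sum_{k=51}^{64} F_k^2 = F_64 F_65 - F_50 F_51.
Computing: F_64 = 10610209857723, F_65 = 17167680177565, F_50 = 12586269025, F_51 = 20365011074.
Sum = 10610209857723 * 17167680177565 - 12586269025 * 20365011074 = 182152433134727831558401645.

182152433134727831558401645


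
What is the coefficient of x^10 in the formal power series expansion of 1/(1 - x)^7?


The expansion 1/(1 - x)^r = sum_{k>=0} C(k + r - 1, r - 1) x^k follows from the multiset / negative-binomial theorem (or from repeated differentiation of the geometric series).
For r = 7 and k = 10:
C(16, 6) = 20922789888000 / (720 * 3628800) = 8008.

8008


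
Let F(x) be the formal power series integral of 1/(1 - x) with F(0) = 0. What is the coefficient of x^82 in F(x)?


1/(1 - x) = sum_{k>=0} x^k. Integrating termwise and using F(0) = 0 gives
F(x) = sum_{k>=0} x^(k+1) / (k+1) = sum_{m>=1} x^m / m = -ln(1 - x).
So the coefficient of x^82 is 1/82 = 1/82.

1/82


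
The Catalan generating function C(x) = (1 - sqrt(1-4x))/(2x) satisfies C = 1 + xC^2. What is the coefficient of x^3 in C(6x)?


Substituting x -> 6x scales the n-th coefficient by 6^n, so [x^3] C(6x) = 6^3 * C_3.
C_3 = C(2*3, 3)/(4) = 20/4 = 5.
So 6^3 * 5 = 216 * 5 = 1080.

1080


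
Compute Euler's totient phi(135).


phi(n) counts integers in [1, n] coprime to n. Using the multiplicative formula phi(n) = n * prod_{p | n} (1 - 1/p):
135 = 3^3 * 5, so
phi(135) = 135 * (1 - 1/3) * (1 - 1/5) = 72.

72


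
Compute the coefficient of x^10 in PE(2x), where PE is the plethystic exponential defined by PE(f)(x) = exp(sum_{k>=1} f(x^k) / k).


With f(x) = 2x, the exponent is sum_{k>=1} 2 x^k / k = 2 * (-ln(1 - x)). Exponentiating:
PE(2x) = exp(-2 ln(1 - x)) = 1/(1 - x)^2.
By the negative binomial expansion, [x^n] 1/(1 - x)^2 = C(n + 1, 1).
For n = 10: C(11, 1) = 11.

11


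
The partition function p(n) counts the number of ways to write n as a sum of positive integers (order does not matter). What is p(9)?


Using the generating function prod_{k>=1} 1/(1-x^k), we compute p(9).
By dynamic programming over parts 1 through 9:
p(9) = 30

30


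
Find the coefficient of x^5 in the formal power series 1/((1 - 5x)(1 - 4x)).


By partial fractions or Cauchy convolution:
The coefficient equals sum_{k=0}^{5} 5^k * 4^(5-k).
= 11529

11529


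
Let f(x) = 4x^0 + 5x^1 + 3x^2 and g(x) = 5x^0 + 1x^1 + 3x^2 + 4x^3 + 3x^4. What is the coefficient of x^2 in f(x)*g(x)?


Cauchy product at x^2:
4*3 + 5*1 + 3*5
= 32

32


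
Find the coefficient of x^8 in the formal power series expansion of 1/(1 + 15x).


Write 1/(1 + c x) = 1/(1 - (-c) x) and apply the geometric-series identity
1/(1 - y) = sum_{k>=0} y^k to get 1/(1 + c x) = sum_{k>=0} (-c)^k x^k.
So the coefficient of x^k is (-c)^k = (-1)^k * c^k.
Here c = 15 and k = 8:
(-15)^8 = 1 * 2562890625 = 2562890625

2562890625


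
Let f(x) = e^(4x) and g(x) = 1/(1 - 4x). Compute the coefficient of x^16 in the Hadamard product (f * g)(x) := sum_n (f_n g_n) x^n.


Expanding: f_k = 4^k/k! (from e^(4x)) and g_k = 4^k (from 1/(1 - 4x)). So the Hadamard coefficient (f * g)_k = 4^k 4^k / k! = (16)^k / k!.
For k = 16: 16^16/16! = 18446744073709551616/20922789888000 = 562949953421312/638512875.

562949953421312/638512875


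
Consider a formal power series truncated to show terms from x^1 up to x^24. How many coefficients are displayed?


From x^1 to x^24 inclusive, the count is 24 - 1 + 1 = 24.

24


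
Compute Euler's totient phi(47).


phi(n) counts integers in [1, n] coprime to n. Using the multiplicative formula phi(n) = n * prod_{p | n} (1 - 1/p):
47 = 47, so
phi(47) = 47 * (1 - 1/47) = 46.

46


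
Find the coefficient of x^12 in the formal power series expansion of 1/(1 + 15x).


Write 1/(1 + c x) = 1/(1 - (-c) x) and apply the geometric-series identity
1/(1 - y) = sum_{k>=0} y^k to get 1/(1 + c x) = sum_{k>=0} (-c)^k x^k.
So the coefficient of x^k is (-c)^k = (-1)^k * c^k.
Here c = 15 and k = 12:
(-15)^12 = 1 * 129746337890625 = 129746337890625

129746337890625


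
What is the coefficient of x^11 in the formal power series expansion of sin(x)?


The Maclaurin series is sin(t) = sum_{k>=0} (-1)^k t^(2k+1) / (2k+1)!, so substituting t = x, only odd powers of x are nonzero, with coefficient of x^(2k+1) equal to (-1)^k / (2k+1)!.
Write 11 = 2*5 + 1, giving the coefficient (-1)^5 / 11! = -1/39916800 = -1/39916800.

-1/39916800


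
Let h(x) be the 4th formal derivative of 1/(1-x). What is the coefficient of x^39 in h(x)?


Differentiating 4 times: d^4/dx^4 [1/(1-x)] = 4!/(1-x)^5.
The expansion 1/(1-x)^5 = sum_{k>=0} C(k+4, 4) x^k, so the coefficient of x^n in 4!/(1-x)^5 is 4! * C(n+4, 4).
For n = 39: 24 * C(43, 4) = 24 * 123410 = 2961840

2961840


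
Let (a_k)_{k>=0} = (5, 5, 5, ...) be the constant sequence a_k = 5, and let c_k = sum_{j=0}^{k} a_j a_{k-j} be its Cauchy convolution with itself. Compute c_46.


Since a_j = 5 for all j >= 0, the convolution sum becomes
c_k = sum_{j=0}^{k} 5 * 5 = 25 * (k + 1).
Equivalently, the generating function of (a_k) is 5/(1 - x) and its square is 25/(1 - x)^2 = sum_{k>=0} 25(k + 1) x^k.
For k = 46: 25 * 47 = 1175.

1175


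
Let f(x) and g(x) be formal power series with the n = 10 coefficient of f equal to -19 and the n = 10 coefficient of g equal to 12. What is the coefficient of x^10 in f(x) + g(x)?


Addition of formal power series is termwise.
The coefficient of x^10 in f + g = -19 + 12
= -7

-7


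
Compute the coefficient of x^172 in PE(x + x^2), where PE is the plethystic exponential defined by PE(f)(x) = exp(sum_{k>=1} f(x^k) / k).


With f(x) = x + x^2, the exponent is sum_{k>=1} (x^k + x^(2k)) / k = -ln(1 - x) - ln(1 - x^2). Exponentiating:
PE(x + x^2) = 1 / ((1 - x)(1 - x^2)).
This is the generating function for partitions of n into parts of size 1 or 2. The number of 2's can be any j in 0..86, and the rest are 1's, so
[x^172] = floor(172/2) + 1 = 87.

87


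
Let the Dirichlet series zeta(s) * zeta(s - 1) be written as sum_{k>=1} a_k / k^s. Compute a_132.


Convolution gives a_k = sum_{d | k} d * 1 = sum_{d | k} d = sigma(k), the sum of positive divisors of k.
For k = 132, the divisors are 1, 2, 3, 4, 6, 11, 12, 22, 33, 44, 66, 132, so
sigma(132) = 1 + 2 + 3 + 4 + 6 + 11 + 12 + 22 + 33 + 44 + 66 + 132 = 336.

336


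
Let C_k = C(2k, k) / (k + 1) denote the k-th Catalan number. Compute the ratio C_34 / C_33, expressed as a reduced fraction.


Using C_k = (2k)! / (k! (k+1)!), the ratio C_{k+1}/C_k simplifies to
C_{k+1}/C_k = [(2k+2)! / ((k+1)! (k+2)!)] * [k! (k+1)! / (2k)!]
 = (2k+2)(2k+1) / ((k+1)(k+2)) = 2(2k+1) / (k+2).
For k = 33: 2(2*33 + 1) / (33 + 2) = 134/35 = 134/35.

134/35


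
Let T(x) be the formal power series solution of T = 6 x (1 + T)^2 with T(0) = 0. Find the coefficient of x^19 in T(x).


Apply the Lagrange inversion formula: if T = 6 x * phi(T) with phi(t) = (1 + t)^2, then [x^n] T = 6^n * (1/n) [t^(n-1)] phi(t)^n = 6^n * (1/n) [t^(n-1)] (1 + t)^(2n) = 6^n * (1/n) C(2n, n-1).
Using the identity C(2n, n-1) = C(2n, n) * n / (n+1), the unscaled factor equals C(2n, n) / (n+1) = C_n, the n-th Catalan number.
For n = 19: C_19 = C(38, 19) / 20 = 35345263800/20 = 1767263190.
With the 6^19 = 609359740010496 factor, the coefficient is 609359740010496 * 1767263190 = 1076899037988519794442240.

1076899037988519794442240


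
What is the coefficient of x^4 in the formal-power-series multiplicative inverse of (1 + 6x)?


The inverse is 1/(1 + 6x). Apply the geometric identity 1/(1 - y) = sum_{k>=0} y^k with y = -6x:
1/(1 + 6x) = sum_{k>=0} (-6)^k x^k.
So the coefficient of x^4 is (-6)^4 = 1296.

1296


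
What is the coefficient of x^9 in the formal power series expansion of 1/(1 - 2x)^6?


The general identity 1/(1 - c x)^r = sum_{k>=0} c^k C(k + r - 1, r - 1) x^k follows by substituting y = c x into 1/(1 - y)^r = sum_{k>=0} C(k + r - 1, r - 1) y^k.
For c = 2, r = 6, k = 9:
2^9 * C(14, 5) = 512 * 2002 = 1025024.

1025024


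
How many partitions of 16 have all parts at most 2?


Using the generating function (1-x)^(-1)(1-x^2)^(-1),
the coefficient of x^16 counts these restricted partitions.
Result = 9

9


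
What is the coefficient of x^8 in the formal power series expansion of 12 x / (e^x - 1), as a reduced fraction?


The exponential generating function for Bernoulli numbers is
x / (e^x - 1) = sum_{k>=0} B_k x^k / k!.
So the coefficient of x^8 in 12 x / (e^x - 1) is 12 B_8 / 8!.
Computing: B_8 = -1/30, 8! = 40320, giving
12 * -1/30 / 40320 = -1/100800.

-1/100800


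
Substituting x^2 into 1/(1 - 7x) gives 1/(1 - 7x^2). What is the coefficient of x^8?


The coefficient of x^(2m) in 1/(1 - 7x^2) is 7^m.
With n = 8 = 2*4, the coefficient is 7^4 = 2401.

2401


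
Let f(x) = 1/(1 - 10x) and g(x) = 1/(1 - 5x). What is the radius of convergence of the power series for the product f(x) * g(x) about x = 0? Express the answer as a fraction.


The radius of 1/(1 - 10x) is 1/10 (nearest singularity at x = 1/10), and the radius of 1/(1 - 5x) is 1/5.
The product f(x)*g(x) = 1/((1 - 10x)(1 - 5x)) has singularities at both 1/10 and 1/5, so its radius of convergence is the distance to the nearest one:
min(1/10, 1/5) = 1/10.

1/10


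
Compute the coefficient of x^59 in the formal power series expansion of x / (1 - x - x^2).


Let f(x) = sum_{k>=0} a_k x^k. Multiplying f(x) * (1 - x - x^2) = x and matching coefficients gives a_0 = 0, a_1 = 1, and a_k = a_{k-1} + a_{k-2} for k >= 2. These are the Fibonacci numbers F_k.
Iterating from F_0 = 0, F_1 = 1:
F_0=0, F_1=1, F_2=1, F_3=2, F_4=3, F_5=5, F_6=8, F_7=13, F_8=21, F_9=34, ...
F_59 = 956722026041.

956722026041


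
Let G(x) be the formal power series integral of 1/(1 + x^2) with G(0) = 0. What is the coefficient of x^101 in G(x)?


1/(1 + x^2) = sum_{j>=0} (-1)^j x^(2j). Integrating termwise with G(0) = 0:
G(x) = sum_{j>=0} (-1)^j x^(2j+1) / (2j+1) = arctan(x).
Only odd powers are nonzero. For x^101 write 101 = 2*50 + 1, giving
(-1)^50 / 101 = 1/101 = 1/101.

1/101


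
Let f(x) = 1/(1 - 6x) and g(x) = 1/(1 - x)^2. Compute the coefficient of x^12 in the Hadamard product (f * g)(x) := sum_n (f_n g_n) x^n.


f has coefficients f_k = 6^k. For g = 1/(1 - x)^2 the coefficient is g_k = C(k + 1, 1) = k + 1. The Hadamard coefficient is (f * g)_k = 6^k * (k + 1).
For k = 12: 6^12 * 13 = 2176782336 * 13 = 28298170368.

28298170368


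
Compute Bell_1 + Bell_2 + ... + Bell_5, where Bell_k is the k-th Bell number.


Recall Bell_k counts set partitions of a k-set (with Bell_0 = 1 by convention).
Bell_1 through Bell_5: 1, 2, 5, 15, 52
Sum = 1 + 2 + 5 + 15 + 52 = 75.

75


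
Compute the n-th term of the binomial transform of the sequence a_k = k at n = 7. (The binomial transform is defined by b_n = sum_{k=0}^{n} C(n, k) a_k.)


With a_k = k, b_n = sum_{k=0}^{n} C(n, k) k. Using k * C(n, k) = n * C(n-1, k-1) gives b_n = n * sum_{k>=1} C(n-1, k-1) = n * 2^(n-1).
For n = 7: 7 * 2^6 = 7 * 64 = 448.

448


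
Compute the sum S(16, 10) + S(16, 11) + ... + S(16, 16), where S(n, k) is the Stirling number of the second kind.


By definition, S(n, k) counts partitions of an n-set into exactly k nonempty blocks.
Computing row n = 16 for k = 10..16:
S(16, k): 193754990, 28936908, 2757118, 165620, 6020, 120, 1
Sum = 225620777.

225620777


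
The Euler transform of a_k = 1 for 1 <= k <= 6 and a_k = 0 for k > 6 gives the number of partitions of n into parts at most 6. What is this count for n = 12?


Partitions of 12 into parts at most 6:
Using generating function (1-x)^(-1)(1-x^2)^(-1)...(1-x^6)^(-1),
the coefficient of x^12 = 58

58


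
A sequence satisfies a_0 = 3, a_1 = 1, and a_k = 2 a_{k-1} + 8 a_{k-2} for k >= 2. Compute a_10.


The characteristic equation is t^2 - 2 t - 8 = 0, with roots r_1 = 4 and r_2 = -2 (so c_1 = r_1 + r_2, c_2 = -r_1 r_2 as required).
One can use the closed form a_n = A r_1^n + B r_2^n, but direct iteration is more reliable:
a_0 = 3, a_1 = 1, a_2 = 26, a_3 = 60, a_4 = 328, a_5 = 1136, a_6 = 4896, a_7 = 18880, a_8 = 76928, a_9 = 304896, a_10 = 1225216.
So a_10 = 1225216.

1225216


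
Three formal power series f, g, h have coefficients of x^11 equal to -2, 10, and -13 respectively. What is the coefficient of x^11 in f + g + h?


Series addition is componentwise:
-2 + 10 + -13
= -5

-5


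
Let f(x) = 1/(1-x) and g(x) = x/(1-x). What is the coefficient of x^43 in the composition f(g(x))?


First simplify the composition: f(g(x)) = 1/(1 - x/(1-x)) = (1-x)/((1-x) - x) = (1-x)/(1-2x).
Now extract the coefficient. Write (1-x)/(1-2x) = 1/(1-2x) - x/(1-2x).
The coefficient of x^n in 1/(1-2x) is 2^n, and in x/(1-2x) is 2^(n-1) (for n >= 1).
So the coefficient of x^43 is 2^43 - 2^42 = 8796093022208 - 4398046511104 = 4398046511104.

4398046511104


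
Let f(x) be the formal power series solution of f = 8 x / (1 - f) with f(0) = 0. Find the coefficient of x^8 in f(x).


Apply Lagrange inversion: f = 8 x * phi(f) with phi(t) = 1/(1 - t), so
[x^n] f = 8^n * (1/n) [t^(n-1)] phi(t)^n = 8^n * (1/n) [t^(n-1)] (1 - t)^(-n) = 8^n * (1/n) C(2n - 2, n - 1) = 8^n * C_{n-1}.
For n = 8: C_7 = C(14, 7) / 8 = 3432/8 = 429.
With the 8^8 = 16777216 factor, the coefficient is 16777216 * 429 = 7197425664.

7197425664


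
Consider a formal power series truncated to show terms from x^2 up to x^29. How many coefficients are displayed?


From x^2 to x^29 inclusive, the count is 29 - 2 + 1 = 28.

28


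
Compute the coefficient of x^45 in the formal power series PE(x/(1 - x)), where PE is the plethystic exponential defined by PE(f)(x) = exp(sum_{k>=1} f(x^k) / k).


For f(x) = x/(1 - x) we have
sum_{k>=1} f(x^k) / k = sum_{k>=1} (1/k) * x^k / (1 - x^k) = sum_{k, m >= 1} x^(k m) / k,
which after exponentiating simplifies to
PE(x/(1 - x)) = prod_{k>=1} 1 / (1 - x^k).
This is the generating function for the partition function p(n), so the coefficient of x^45 is p(45).
Computing p(45) by dynamic programming over parts 1, 2, ..., 45: p(45) = 89134.

89134


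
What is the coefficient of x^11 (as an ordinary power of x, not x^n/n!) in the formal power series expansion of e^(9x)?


The exponential series is e^y = sum_{k>=0} y^k / k!. Substituting y = 9x gives
e^(9x) = sum_{k>=0} 9^k x^k / k!.
So the coefficient of x^n is a^n/n! with a = 9, n = 11:
9^11 / 11! = 31381059609/39916800 = 387420489/492800

387420489/492800


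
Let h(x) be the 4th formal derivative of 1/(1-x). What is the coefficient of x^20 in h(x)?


Differentiating 4 times: d^4/dx^4 [1/(1-x)] = 4!/(1-x)^5.
The expansion 1/(1-x)^5 = sum_{k>=0} C(k+4, 4) x^k, so the coefficient of x^n in 4!/(1-x)^5 is 4! * C(n+4, 4).
For n = 20: 24 * C(24, 4) = 24 * 10626 = 255024

255024


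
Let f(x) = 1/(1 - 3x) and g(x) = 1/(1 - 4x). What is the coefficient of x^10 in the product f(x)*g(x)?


The coefficient of x^n in f*g is the Cauchy product: sum_{k=0}^{n} a^k * b^(n-k).
With a=3, b=4, n=10:
sum_{k=0}^{10} 3^k * 4^(10-k)
= 4017157

4017157


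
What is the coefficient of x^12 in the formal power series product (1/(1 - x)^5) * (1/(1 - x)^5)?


Combine the factors: (1/(1 - x)^5) * (1/(1 - x)^5) = 1/(1 - x)^10.
Then use 1/(1 - x)^r = sum_{k>=0} C(k + r - 1, r - 1) x^k with r = 10 and k = 12:
C(21, 9) = 293930.

293930


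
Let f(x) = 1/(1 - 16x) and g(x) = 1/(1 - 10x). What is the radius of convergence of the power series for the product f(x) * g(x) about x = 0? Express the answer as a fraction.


The radius of 1/(1 - 16x) is 1/16 (nearest singularity at x = 1/16), and the radius of 1/(1 - 10x) is 1/10.
The product f(x)*g(x) = 1/((1 - 16x)(1 - 10x)) has singularities at both 1/16 and 1/10, so its radius of convergence is the distance to the nearest one:
min(1/16, 1/10) = 1/16.

1/16


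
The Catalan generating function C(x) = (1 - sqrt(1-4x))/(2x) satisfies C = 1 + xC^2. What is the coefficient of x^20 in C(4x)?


Substituting x -> 4x scales the n-th coefficient by 4^n, so [x^20] C(4x) = 4^20 * C_20.
C_20 = C(2*20, 20)/(21) = 137846528820/21 = 6564120420.
So 4^20 * 6564120420 = 1099511627776 * 6564120420 = 7217326727911880785920.

7217326727911880785920


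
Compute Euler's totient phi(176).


phi(n) counts integers in [1, n] coprime to n. Using the multiplicative formula phi(n) = n * prod_{p | n} (1 - 1/p):
176 = 2^4 * 11, so
phi(176) = 176 * (1 - 1/2) * (1 - 1/11) = 80.

80


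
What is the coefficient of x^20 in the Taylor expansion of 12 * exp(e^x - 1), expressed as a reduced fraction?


exp(e^x - 1) = sum_{k>=0} Bell_k x^k / k!, where Bell_k is the k-th Bell number.
So the coefficient of x^20 is 12 * Bell_20 / 20!.
Computing: Bell_20 = 51724158235372 and 20! = 2432902008176640000, giving
12 * 51724158235372/2432902008176640000 = 263898766507/1034397112320000.

263898766507/1034397112320000


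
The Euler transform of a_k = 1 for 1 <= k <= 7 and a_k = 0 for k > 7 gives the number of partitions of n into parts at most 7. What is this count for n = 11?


Partitions of 11 into parts at most 7:
Using generating function (1-x)^(-1)(1-x^2)^(-1)...(1-x^7)^(-1),
the coefficient of x^11 = 49

49


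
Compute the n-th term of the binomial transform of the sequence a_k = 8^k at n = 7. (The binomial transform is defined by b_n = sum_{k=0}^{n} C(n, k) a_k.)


With a_k = 8^k, b_n = sum_{k=0}^{n} C(n, k) 8^k = (1 + 8)^n by the binomial theorem.
For n = 7: (1 + 8)^7 = 9^7 = 4782969.

4782969


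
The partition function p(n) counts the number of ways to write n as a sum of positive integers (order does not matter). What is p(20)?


Using the generating function prod_{k>=1} 1/(1-x^k), we compute p(20).
By dynamic programming over parts 1 through 20:
p(20) = 627

627


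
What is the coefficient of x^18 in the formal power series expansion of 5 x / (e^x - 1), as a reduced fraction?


The exponential generating function for Bernoulli numbers is
x / (e^x - 1) = sum_{k>=0} B_k x^k / k!.
So the coefficient of x^18 in 5 x / (e^x - 1) is 5 B_18 / 18!.
Computing: B_18 = 43867/798, 18! = 6402373705728000, giving
5 * 43867/798 / 6402373705728000 = 43867/1021818843434188800.

43867/1021818843434188800


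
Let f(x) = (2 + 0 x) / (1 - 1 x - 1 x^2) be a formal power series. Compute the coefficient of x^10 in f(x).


Write f(x) = sum_{k>=0} a_k x^k. Multiplying both sides by 1 - 1 x - 1 x^2 gives
(1 - 1 x - 1 x^2) sum_{k>=0} a_k x^k = 2 + 0 x.
Matching coefficients:
 x^0: a_0 = 2
 x^1: a_1 - 1 a_0 = 0  =>  a_1 = 1*2 + 0 = 2
 x^k (k >= 2): a_k = 1 a_{k-1} + 1 a_{k-2}.
Iterating: a_2 = 4, a_3 = 6, a_4 = 10, a_5 = 16, a_6 = 26, a_7 = 42, a_8 = 68, a_9 = 110, a_10 = 178.
So the coefficient of x^10 is 178.

178


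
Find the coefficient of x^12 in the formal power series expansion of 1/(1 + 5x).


Write 1/(1 + c x) = 1/(1 - (-c) x) and apply the geometric-series identity
1/(1 - y) = sum_{k>=0} y^k to get 1/(1 + c x) = sum_{k>=0} (-c)^k x^k.
So the coefficient of x^k is (-c)^k = (-1)^k * c^k.
Here c = 5 and k = 12:
(-5)^12 = 1 * 244140625 = 244140625

244140625


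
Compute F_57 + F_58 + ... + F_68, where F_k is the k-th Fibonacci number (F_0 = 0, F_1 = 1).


Use the identity sum_{k=0}^{N} F_k = F_{N+2} - 1 (which follows from F_{k+2} - F_{k+1} = F_k). Then
sum_{k=57}^{68} F_k = (F_{70} - 1) - (F_{58} - 1) = F_{70} - F_{58}.
Computing: F_{70} = 190392490709135, F_{58} = 591286729879, so
Sum = 190392490709135 - 591286729879 = 189801203979256.

189801203979256


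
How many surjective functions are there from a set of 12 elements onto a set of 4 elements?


By inclusion-exclusion on which target elements are missed, the number of surjections from an n-set onto a k-set is
surj(n, k) = sum_{j=0}^{k} (-1)^j C(k, j) (k - j)^n.
Equivalently surj(n, k) = k! * S(n, k), where S(n, k) is the Stirling number of the second kind.
For n = 12, k = 4:
S(12, 4) = 611501, so
surj = 4! * 611501 = 24 * 611501 = 14676024.

14676024


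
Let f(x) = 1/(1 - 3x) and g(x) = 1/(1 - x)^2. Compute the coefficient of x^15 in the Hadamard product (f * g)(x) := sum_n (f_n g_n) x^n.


f has coefficients f_k = 3^k. For g = 1/(1 - x)^2 the coefficient is g_k = C(k + 1, 1) = k + 1. The Hadamard coefficient is (f * g)_k = 3^k * (k + 1).
For k = 15: 3^15 * 16 = 14348907 * 16 = 229582512.

229582512


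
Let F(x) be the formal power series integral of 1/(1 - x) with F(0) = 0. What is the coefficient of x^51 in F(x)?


1/(1 - x) = sum_{k>=0} x^k. Integrating termwise and using F(0) = 0 gives
F(x) = sum_{k>=0} x^(k+1) / (k+1) = sum_{m>=1} x^m / m = -ln(1 - x).
So the coefficient of x^51 is 1/51 = 1/51.

1/51


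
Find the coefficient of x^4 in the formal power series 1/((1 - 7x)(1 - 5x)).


By partial fractions or Cauchy convolution:
The coefficient equals sum_{k=0}^{4} 7^k * 5^(4-k).
= 6841

6841


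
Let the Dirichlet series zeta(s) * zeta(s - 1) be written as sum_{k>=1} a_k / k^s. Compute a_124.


Convolution gives a_k = sum_{d | k} d * 1 = sum_{d | k} d = sigma(k), the sum of positive divisors of k.
For k = 124, the divisors are 1, 2, 4, 31, 62, 124, so
sigma(124) = 1 + 2 + 4 + 31 + 62 + 124 = 224.

224


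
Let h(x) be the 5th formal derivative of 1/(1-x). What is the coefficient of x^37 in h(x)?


Differentiating 5 times: d^5/dx^5 [1/(1-x)] = 5!/(1-x)^6.
The expansion 1/(1-x)^6 = sum_{k>=0} C(k+5, 5) x^k, so the coefficient of x^n in 5!/(1-x)^6 is 5! * C(n+5, 5).
For n = 37: 120 * C(42, 5) = 120 * 850668 = 102080160

102080160


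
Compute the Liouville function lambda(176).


The Liouville function is lambda(k) = (-1)^Omega(k), where Omega(k) counts the prime factors of k with multiplicity.
Factoring: 176 = 2 * 2 * 2 * 2 * 11, so Omega(176) = 5.
lambda(176) = (-1)^5 = -1.

-1


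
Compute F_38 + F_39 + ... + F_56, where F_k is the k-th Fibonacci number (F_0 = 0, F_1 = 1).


Use the identity sum_{k=0}^{N} F_k = F_{N+2} - 1 (which follows from F_{k+2} - F_{k+1} = F_k). Then
sum_{k=38}^{56} F_k = (F_{58} - 1) - (F_{39} - 1) = F_{58} - F_{39}.
Computing: F_{58} = 591286729879, F_{39} = 63245986, so
Sum = 591286729879 - 63245986 = 591223483893.

591223483893


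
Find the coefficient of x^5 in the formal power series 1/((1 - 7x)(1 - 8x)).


By partial fractions or Cauchy convolution:
The coefficient equals sum_{k=0}^{5} 7^k * 8^(5-k).
= 144495

144495


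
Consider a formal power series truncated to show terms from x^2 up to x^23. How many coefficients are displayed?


From x^2 to x^23 inclusive, the count is 23 - 2 + 1 = 22.

22


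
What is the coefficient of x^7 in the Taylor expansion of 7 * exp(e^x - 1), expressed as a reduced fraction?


exp(e^x - 1) = sum_{k>=0} Bell_k x^k / k!, where Bell_k is the k-th Bell number.
So the coefficient of x^7 is 7 * Bell_7 / 7!.
Computing: Bell_7 = 877 and 7! = 5040, giving
7 * 877/5040 = 877/720.

877/720


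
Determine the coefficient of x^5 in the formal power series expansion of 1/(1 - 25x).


The geometric series identity gives 1/(1 - c x) = sum_{k>=0} c^k x^k, so the coefficient of x^k is c^k.
Here c = 25 and k = 5.
Computing: 25^5 = 9765625

9765625


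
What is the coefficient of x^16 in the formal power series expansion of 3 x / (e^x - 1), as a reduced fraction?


The exponential generating function for Bernoulli numbers is
x / (e^x - 1) = sum_{k>=0} B_k x^k / k!.
So the coefficient of x^16 in 3 x / (e^x - 1) is 3 B_16 / 16!.
Computing: B_16 = -3617/510, 16! = 20922789888000, giving
3 * -3617/510 / 20922789888000 = -3617/3556874280960000.

-3617/3556874280960000


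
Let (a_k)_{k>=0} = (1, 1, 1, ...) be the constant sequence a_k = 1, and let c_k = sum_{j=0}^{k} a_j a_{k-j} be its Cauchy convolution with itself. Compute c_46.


Since a_j = 1 for all j >= 0, the convolution sum becomes
c_k = sum_{j=0}^{k} 1 * 1 = 1 * (k + 1).
Equivalently, the generating function of (a_k) is 1/(1 - x) and its square is 1/(1 - x)^2 = sum_{k>=0} 1(k + 1) x^k.
For k = 46: 1 * 47 = 47.

47


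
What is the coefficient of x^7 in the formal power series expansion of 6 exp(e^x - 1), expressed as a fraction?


exp(e^x - 1) is the exponential generating function for the Bell numbers Bell_k: exp(e^x - 1) = sum_{k>=0} Bell_k x^k / k!.
So the coefficient of x^7 in 6 exp(e^x - 1) is 6 Bell_7 / 7!.
Computing: Bell_7 = 877 and 7! = 5040, giving
6 * 877/5040 = 877/840.

877/840


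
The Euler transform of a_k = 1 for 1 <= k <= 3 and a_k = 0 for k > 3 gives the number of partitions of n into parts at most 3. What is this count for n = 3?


Partitions of 3 into parts at most 3:
Using generating function (1-x)^(-1)(1-x^2)^(-1)(1-x^3)^(-1),
the coefficient of x^3 = 3

3


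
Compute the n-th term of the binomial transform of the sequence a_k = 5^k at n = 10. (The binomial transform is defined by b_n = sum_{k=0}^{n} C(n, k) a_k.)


With a_k = 5^k, b_n = sum_{k=0}^{n} C(n, k) 5^k = (1 + 5)^n by the binomial theorem.
For n = 10: (1 + 5)^10 = 6^10 = 60466176.

60466176


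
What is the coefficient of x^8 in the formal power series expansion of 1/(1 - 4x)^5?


The general identity 1/(1 - c x)^r = sum_{k>=0} c^k C(k + r - 1, r - 1) x^k follows by substituting y = c x into 1/(1 - y)^r = sum_{k>=0} C(k + r - 1, r - 1) y^k.
For c = 4, r = 5, k = 8:
4^8 * C(12, 4) = 65536 * 495 = 32440320.

32440320


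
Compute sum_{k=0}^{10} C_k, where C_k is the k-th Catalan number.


C_0 through C_10: 1, 1, 2, 5, 14, 42, 132, 429, 1430, 4862, 16796
Sum = 1 + 1 + 2 + 5 + 14 + 42 + 132 + 429 + 1430 + 4862 + 16796
= 23714

23714
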